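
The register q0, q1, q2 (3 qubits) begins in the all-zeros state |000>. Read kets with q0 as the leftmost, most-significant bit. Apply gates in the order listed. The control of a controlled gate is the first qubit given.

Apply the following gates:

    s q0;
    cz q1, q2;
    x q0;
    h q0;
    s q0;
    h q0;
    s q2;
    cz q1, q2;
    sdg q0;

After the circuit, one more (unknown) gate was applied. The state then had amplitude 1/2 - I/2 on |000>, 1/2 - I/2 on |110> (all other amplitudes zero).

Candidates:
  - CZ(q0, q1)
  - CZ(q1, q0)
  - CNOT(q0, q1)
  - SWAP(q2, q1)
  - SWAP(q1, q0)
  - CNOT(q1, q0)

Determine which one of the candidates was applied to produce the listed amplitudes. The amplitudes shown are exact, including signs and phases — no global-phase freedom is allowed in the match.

The unique candidate consistent with the amplitudes is CNOT(q0, q1).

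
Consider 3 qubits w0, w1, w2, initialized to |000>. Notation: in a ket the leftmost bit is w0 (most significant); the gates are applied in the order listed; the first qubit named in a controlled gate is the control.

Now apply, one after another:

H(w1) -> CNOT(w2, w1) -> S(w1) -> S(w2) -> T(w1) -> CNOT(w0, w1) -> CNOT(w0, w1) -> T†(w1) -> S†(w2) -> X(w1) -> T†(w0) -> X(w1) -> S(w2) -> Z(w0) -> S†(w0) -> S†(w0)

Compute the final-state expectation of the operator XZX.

The observable XZX averages to 0.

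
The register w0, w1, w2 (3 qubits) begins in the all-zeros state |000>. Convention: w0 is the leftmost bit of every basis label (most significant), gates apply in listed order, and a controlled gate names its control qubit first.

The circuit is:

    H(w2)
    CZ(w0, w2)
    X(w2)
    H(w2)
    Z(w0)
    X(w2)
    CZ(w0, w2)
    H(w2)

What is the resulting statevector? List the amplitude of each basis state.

The resulting statevector has amplitude sqrt(2)/2 on |000>, -sqrt(2)/2 on |001>, and 0 on every other basis state.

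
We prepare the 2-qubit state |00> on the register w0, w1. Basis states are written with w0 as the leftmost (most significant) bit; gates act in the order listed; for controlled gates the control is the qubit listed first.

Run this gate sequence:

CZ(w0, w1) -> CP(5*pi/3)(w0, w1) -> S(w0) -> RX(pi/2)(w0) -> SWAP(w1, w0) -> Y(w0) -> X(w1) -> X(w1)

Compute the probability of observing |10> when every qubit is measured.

The probability of measuring |10> is 1/2. Key observation: gates 7-8 undo each other exactly, leaving only the rest of the circuit to track.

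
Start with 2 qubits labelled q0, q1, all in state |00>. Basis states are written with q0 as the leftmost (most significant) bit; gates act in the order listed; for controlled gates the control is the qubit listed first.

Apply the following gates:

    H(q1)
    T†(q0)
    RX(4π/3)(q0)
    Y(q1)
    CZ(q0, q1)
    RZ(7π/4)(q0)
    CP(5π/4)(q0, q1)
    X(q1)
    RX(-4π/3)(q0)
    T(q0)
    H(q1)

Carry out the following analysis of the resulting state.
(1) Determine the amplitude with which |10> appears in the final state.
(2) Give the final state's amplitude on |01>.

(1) The amplitude on |10> is sqrt(3)*(-1 + exp(I*pi/4))*exp(I*pi/8)/8.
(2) The final state's coefficient on |01> equals (-3 - 5*exp(I*pi/4))*exp(3*I*pi/8)/8.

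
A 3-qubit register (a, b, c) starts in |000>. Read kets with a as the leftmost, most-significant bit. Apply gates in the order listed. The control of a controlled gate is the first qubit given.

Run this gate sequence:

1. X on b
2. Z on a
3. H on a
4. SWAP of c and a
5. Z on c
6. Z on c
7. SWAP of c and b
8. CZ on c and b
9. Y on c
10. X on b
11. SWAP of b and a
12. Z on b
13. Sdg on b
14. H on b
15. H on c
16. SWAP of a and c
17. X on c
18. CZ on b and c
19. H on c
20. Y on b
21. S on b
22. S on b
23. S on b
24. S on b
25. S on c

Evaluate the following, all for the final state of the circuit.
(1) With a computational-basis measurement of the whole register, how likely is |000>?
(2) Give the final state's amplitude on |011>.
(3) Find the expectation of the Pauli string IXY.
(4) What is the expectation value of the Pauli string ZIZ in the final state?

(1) The probability of measuring |000> is 1/4.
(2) The final state's coefficient on |011> equals I/2.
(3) The observable IXY averages to -1.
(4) In the final state, ZIZ has expectation 0.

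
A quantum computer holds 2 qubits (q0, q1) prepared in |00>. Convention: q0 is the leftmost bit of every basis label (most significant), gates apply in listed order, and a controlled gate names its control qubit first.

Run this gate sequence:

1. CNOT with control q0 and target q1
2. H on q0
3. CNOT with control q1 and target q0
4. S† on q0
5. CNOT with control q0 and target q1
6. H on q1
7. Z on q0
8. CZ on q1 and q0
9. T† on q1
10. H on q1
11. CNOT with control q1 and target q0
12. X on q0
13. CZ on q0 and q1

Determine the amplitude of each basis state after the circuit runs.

After the circuit, the state carries amplitude sqrt(2)*(exp(I*pi/4) + I)/4 on |00>, sqrt(2)*(1 + exp(3*I*pi/4))/4 on |01>, sqrt(2)*(1 - exp(3*I*pi/4))/4 on |10>, sqrt(2)*(-I + exp(I*pi/4))/4 on |11>.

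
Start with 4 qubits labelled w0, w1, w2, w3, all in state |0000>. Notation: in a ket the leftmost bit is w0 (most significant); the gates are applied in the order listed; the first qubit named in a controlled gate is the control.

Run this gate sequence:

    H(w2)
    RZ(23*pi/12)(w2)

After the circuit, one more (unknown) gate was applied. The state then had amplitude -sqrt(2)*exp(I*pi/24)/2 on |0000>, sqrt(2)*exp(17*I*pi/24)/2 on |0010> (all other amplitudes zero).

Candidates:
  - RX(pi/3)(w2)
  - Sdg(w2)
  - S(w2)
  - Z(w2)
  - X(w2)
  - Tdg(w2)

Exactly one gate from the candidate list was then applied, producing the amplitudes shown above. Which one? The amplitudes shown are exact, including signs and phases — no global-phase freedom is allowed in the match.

The applied gate was Tdg(w2).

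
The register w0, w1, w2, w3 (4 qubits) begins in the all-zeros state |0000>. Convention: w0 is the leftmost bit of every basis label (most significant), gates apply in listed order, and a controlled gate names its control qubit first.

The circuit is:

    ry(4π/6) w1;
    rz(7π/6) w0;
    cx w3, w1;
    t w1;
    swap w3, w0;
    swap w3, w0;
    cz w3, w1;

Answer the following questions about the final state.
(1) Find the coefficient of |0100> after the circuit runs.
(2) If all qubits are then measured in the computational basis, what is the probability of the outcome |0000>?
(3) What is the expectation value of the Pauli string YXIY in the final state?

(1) The amplitude on |0100> is -sqrt(3)*exp(2*I*pi/3)/2. Key observation: gates 5-6 undo each other exactly, leaving only the rest of the circuit to track.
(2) A full measurement returns |0000> with probability 1/4.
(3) The observable YXIY averages to 0.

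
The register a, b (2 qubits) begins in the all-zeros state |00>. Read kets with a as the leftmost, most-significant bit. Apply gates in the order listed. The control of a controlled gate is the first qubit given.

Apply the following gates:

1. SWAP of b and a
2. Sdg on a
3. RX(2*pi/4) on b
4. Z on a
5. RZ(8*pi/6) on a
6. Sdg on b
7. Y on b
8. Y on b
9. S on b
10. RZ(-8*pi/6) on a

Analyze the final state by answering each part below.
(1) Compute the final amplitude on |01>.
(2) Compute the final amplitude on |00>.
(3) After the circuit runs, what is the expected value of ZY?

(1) The amplitude on |01> is -sqrt(2)*I/2. Key observation: gates 5-10 undo each other exactly, leaving only the rest of the circuit to track.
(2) The final state's coefficient on |00> equals sqrt(2)/2.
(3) The observable ZY averages to -1.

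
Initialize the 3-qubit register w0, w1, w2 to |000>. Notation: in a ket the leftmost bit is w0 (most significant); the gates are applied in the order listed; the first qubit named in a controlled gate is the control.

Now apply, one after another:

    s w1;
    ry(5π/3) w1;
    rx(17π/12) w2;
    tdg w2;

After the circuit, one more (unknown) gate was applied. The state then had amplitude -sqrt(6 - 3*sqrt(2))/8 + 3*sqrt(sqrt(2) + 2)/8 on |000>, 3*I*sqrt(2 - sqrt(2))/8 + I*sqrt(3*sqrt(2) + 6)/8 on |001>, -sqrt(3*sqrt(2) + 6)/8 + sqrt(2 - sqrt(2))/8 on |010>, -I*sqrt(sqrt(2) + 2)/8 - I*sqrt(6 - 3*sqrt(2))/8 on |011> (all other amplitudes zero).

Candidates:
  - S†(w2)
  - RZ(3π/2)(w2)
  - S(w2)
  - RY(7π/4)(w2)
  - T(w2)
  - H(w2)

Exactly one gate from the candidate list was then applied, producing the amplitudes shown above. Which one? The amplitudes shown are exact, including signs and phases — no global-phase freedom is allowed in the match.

It was T(w2) that produced the state shown.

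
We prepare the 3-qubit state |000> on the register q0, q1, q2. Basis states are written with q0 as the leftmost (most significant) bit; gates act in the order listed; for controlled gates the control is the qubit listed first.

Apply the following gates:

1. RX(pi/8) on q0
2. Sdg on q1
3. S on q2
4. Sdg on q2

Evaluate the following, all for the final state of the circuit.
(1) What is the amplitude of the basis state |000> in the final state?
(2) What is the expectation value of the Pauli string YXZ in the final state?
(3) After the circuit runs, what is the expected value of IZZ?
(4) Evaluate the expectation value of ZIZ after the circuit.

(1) The amplitude on |000> is cos(pi/16). Key observation: gates 3-4 undo each other exactly, leaving only the rest of the circuit to track.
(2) In the final state, YXZ has expectation 0.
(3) In the final state, IZZ has expectation 1.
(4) In the final state, ZIZ has expectation sqrt(sqrt(2) + 2)/2.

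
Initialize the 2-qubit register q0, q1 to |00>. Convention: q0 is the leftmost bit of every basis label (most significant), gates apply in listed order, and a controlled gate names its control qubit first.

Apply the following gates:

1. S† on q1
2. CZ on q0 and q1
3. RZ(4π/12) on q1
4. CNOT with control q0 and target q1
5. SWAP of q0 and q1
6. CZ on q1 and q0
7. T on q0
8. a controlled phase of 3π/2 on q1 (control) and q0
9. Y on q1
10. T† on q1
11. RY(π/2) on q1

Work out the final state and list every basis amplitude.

The resulting statevector has amplitude -sqrt(2)*exp(I*pi/12)/2 on |00>, sqrt(2)*exp(I*pi/12)/2 on |01>, 0 on |10>, 0 on |11>.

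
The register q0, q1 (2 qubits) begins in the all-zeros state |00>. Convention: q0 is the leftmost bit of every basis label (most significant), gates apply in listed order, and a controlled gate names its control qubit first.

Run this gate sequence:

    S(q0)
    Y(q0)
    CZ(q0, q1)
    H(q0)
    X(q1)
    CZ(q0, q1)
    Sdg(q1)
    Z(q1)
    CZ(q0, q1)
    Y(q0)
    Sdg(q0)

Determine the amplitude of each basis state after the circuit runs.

The resulting statevector has amplitude 0 on |00>, -sqrt(2)*I/2 on |01>, 0 on |10>, -sqrt(2)/2 on |11>.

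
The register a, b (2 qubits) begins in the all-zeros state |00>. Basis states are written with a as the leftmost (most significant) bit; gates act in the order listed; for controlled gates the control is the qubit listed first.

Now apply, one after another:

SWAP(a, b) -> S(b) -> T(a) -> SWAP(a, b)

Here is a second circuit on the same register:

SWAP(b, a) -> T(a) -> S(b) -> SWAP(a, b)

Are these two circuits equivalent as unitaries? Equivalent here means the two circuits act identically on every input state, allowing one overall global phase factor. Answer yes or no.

Yes — the two circuits implement the same unitary up to a global phase.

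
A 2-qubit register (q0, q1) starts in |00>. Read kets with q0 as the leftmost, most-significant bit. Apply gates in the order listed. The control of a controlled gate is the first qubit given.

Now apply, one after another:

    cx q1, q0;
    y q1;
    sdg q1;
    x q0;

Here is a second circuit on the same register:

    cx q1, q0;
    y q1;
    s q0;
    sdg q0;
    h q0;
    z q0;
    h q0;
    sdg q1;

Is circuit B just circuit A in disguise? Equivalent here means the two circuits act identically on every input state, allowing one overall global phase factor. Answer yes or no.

Yes: on every input state the two circuits agree up to one overall phase factor.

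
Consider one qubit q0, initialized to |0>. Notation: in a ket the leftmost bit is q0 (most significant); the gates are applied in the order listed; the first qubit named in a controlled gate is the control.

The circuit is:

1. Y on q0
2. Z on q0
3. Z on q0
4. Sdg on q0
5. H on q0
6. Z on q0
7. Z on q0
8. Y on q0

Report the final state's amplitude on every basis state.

After the circuit, the state carries amplitude sqrt(2)*I/2 on |0>, sqrt(2)*I/2 on |1>.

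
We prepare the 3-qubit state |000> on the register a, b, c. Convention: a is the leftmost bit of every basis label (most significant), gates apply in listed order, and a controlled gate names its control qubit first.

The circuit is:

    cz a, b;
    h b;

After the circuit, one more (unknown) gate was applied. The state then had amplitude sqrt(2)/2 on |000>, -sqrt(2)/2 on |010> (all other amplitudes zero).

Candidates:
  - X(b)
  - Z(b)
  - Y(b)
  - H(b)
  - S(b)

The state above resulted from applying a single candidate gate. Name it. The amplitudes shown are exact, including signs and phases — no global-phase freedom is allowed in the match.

The unique candidate consistent with the amplitudes is Z(b).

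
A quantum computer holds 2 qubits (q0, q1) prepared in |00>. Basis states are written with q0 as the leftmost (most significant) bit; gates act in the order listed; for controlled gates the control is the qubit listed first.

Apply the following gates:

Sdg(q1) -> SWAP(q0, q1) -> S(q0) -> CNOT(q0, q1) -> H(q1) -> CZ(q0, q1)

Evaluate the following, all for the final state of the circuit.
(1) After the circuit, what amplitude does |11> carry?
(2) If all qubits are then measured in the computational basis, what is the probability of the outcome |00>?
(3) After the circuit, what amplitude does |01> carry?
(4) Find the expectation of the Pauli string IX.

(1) The amplitude on |11> is 0.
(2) Outcome |00> occurs with probability 1/2.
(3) The final state's coefficient on |01> equals sqrt(2)/2.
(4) The expectation value of IX is 1.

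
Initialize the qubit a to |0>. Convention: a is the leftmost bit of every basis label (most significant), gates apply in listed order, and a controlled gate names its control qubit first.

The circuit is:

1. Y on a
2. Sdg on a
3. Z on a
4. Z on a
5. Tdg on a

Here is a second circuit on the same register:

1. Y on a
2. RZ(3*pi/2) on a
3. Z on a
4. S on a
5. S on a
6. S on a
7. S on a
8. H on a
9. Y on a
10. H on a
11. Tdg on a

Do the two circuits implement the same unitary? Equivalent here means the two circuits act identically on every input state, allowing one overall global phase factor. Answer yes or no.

No — the two circuits implement different unitaries, even allowing a global phase.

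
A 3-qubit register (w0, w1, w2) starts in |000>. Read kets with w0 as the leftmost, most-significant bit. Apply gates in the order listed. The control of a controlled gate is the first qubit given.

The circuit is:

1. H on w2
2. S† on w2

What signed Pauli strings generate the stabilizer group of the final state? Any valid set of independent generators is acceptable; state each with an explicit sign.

The stabilizer group can be generated by -IIY, +ZII, +IZI, among other valid generating sets.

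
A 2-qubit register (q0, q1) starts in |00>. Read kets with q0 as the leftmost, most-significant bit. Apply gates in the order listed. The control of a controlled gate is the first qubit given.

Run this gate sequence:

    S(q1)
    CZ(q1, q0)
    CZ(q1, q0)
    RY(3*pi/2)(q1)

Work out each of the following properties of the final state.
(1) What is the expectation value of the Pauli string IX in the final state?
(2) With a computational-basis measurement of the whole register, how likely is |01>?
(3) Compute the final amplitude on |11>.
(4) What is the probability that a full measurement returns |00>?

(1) The expectation value of IX is -1. Key observation: gates 2-3 undo each other exactly, leaving only the rest of the circuit to track.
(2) A full measurement returns |01> with probability 1/2.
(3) |11> carries amplitude 0 in the final state.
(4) Outcome |00> occurs with probability 1/2.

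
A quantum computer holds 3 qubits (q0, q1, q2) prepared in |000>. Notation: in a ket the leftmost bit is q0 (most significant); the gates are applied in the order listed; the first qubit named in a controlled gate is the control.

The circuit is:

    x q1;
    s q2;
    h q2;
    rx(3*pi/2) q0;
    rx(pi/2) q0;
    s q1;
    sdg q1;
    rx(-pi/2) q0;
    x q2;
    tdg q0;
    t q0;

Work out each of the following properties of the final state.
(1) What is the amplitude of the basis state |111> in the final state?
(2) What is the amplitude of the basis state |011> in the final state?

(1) The amplitude on |111> is -I/2.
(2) The final state's coefficient on |011> equals -1/2.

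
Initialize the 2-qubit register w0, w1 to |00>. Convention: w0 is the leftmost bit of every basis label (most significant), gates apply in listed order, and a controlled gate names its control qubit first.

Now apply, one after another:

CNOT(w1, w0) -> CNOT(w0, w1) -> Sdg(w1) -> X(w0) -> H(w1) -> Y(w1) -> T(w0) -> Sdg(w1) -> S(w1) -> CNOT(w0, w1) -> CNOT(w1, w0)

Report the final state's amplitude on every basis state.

After the circuit, the state carries amplitude 0 on |00>, -sqrt(2)*exp(3*I*pi/4)/2 on |01>, sqrt(2)*exp(3*I*pi/4)/2 on |10>, 0 on |11>.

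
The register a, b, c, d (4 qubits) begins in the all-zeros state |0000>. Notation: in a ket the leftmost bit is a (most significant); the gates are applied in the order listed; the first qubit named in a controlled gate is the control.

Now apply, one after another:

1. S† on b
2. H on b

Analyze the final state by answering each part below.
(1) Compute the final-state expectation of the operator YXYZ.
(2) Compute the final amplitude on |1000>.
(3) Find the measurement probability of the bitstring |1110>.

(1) The observable YXYZ averages to 0.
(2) The amplitude on |1000> is 0.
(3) The probability of measuring |1110> is 0.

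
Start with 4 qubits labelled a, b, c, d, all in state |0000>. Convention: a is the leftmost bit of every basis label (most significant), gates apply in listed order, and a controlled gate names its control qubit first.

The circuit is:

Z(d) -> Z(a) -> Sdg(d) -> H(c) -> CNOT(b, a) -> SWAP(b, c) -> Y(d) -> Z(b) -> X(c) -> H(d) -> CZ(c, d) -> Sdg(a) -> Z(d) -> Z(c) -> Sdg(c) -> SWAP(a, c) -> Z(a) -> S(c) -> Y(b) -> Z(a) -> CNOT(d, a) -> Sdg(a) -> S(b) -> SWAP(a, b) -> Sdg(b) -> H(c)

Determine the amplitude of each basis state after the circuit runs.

After the circuit, the state carries amplitude 0 on |0000>, sqrt(2)*I/4 on |0001>, 0 on |0010>, sqrt(2)*I/4 on |0011>, sqrt(2)*I/4 on |0100>, 0 on |0101>, sqrt(2)*I/4 on |0110>, 0 on |0111>, 0 on |1000>, -sqrt(2)/4 on |1001>, 0 on |1010>, -sqrt(2)/4 on |1011>, -sqrt(2)/4 on |1100>, 0 on |1101>, -sqrt(2)/4 on |1110>, 0 on |1111>.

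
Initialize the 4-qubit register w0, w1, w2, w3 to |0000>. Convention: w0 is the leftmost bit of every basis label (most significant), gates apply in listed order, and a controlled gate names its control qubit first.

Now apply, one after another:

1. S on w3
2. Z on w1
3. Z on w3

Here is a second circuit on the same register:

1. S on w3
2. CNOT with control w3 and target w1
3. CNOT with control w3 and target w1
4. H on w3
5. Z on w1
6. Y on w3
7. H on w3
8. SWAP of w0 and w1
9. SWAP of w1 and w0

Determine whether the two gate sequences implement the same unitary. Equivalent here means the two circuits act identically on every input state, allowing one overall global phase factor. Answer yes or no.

No, they are not equivalent — no single phase factor reconciles the two unitaries.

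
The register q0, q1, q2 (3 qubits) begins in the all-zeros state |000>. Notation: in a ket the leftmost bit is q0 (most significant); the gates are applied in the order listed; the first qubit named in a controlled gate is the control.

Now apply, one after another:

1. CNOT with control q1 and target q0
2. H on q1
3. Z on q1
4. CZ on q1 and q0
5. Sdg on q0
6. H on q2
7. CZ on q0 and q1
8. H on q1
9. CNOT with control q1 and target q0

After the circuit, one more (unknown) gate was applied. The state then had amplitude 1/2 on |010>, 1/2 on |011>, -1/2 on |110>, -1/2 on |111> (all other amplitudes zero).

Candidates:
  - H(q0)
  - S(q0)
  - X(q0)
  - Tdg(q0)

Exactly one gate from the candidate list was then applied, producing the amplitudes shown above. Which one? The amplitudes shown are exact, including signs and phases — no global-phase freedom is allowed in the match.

It was H(q0) that produced the state shown.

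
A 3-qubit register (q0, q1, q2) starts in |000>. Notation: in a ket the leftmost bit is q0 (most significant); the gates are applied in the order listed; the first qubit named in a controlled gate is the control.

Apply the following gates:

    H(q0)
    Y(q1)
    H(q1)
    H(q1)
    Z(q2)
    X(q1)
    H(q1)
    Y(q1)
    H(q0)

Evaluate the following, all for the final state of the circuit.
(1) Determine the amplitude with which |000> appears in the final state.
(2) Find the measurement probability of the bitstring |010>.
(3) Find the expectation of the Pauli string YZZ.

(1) |000> carries amplitude sqrt(2)/2 in the final state.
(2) The probability of measuring |010> is 1/2.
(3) The expectation value of YZZ is 0.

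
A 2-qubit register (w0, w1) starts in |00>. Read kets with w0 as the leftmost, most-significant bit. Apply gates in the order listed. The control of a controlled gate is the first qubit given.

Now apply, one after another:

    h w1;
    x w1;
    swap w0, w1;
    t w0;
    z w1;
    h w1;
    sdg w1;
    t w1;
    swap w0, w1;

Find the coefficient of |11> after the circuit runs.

|11> carries amplitude 1/2 in the final state.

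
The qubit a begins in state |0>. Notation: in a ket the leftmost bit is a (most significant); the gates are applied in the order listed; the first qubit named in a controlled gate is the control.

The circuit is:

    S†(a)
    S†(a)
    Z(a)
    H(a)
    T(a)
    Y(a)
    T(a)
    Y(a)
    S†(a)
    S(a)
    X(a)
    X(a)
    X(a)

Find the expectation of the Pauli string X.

The observable X averages to 1.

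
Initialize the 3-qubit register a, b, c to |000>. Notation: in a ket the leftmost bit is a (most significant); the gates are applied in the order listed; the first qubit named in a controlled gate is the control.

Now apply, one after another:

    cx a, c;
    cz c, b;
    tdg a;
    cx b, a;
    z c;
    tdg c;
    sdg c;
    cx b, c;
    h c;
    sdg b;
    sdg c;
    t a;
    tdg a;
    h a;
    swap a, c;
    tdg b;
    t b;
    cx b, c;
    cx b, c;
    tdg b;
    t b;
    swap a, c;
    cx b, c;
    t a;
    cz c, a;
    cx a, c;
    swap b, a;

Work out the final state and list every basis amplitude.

After the circuit, the state carries amplitude 1/2 on |000>, -I/2 on |001>, exp(3*I*pi/4)/2 on |010>, exp(I*pi/4)/2 on |011>, 0 on |100>, 0 on |101>, 0 on |110>, 0 on |111>. Key observation: gates 15-22 undo each other exactly, leaving only the rest of the circuit to track.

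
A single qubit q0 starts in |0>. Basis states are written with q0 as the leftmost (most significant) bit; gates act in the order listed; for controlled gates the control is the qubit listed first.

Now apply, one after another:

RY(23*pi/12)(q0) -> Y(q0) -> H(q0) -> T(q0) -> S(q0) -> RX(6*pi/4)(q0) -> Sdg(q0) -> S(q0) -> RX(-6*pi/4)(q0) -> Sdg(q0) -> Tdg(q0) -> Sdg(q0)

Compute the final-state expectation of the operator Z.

The expectation value of Z is -sqrt(2)/4 + sqrt(6)/4. Key observation: the block from step 4 through step 11 cancels to the identity and can be dropped.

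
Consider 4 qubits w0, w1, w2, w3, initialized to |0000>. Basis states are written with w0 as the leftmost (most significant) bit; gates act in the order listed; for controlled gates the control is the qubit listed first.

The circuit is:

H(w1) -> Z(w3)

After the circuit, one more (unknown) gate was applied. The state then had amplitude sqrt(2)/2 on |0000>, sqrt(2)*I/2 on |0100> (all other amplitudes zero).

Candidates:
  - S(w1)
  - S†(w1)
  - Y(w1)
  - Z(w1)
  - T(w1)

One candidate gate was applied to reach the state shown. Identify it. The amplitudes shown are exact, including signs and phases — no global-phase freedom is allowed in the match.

The unique candidate consistent with the amplitudes is S(w1).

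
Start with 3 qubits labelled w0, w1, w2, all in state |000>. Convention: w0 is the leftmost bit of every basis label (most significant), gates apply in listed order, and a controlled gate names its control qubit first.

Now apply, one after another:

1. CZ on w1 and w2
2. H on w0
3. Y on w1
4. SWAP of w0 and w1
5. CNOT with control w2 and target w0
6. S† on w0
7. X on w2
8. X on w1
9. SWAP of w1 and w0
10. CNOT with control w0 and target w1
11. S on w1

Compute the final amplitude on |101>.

The final state's coefficient on |101> equals sqrt(2)/2.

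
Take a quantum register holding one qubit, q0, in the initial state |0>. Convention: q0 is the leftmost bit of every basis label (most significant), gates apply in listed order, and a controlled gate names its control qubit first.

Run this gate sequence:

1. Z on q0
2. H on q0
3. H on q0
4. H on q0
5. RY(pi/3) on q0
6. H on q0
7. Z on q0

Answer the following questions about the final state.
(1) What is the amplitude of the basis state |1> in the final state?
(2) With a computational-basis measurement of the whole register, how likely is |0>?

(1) |1> carries amplitude 1/2 in the final state.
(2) Outcome |0> occurs with probability 3/4.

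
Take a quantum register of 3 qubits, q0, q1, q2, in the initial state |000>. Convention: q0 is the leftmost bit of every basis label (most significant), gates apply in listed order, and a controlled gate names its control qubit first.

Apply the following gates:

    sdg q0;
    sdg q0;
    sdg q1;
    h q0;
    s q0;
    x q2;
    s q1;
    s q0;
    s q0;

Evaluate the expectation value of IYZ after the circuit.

The expectation value of IYZ is 0.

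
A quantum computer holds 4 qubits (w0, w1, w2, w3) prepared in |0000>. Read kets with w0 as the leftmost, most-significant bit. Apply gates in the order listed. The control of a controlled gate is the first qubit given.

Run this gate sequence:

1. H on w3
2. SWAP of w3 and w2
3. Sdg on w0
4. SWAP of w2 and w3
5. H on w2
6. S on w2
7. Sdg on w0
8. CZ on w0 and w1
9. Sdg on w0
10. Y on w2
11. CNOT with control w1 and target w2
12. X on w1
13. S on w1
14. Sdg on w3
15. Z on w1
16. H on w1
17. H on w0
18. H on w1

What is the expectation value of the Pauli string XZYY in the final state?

The observable XZYY averages to 1.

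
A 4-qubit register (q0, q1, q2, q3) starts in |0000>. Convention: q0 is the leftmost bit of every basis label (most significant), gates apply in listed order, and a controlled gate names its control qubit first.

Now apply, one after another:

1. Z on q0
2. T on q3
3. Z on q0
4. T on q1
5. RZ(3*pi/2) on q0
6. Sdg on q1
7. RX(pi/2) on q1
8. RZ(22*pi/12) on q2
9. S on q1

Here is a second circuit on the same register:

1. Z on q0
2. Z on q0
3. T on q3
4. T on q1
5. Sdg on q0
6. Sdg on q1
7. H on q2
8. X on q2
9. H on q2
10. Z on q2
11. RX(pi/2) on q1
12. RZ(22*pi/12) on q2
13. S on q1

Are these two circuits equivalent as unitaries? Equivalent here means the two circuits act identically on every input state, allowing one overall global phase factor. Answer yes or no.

Yes: on every input state the two circuits agree up to one overall phase factor.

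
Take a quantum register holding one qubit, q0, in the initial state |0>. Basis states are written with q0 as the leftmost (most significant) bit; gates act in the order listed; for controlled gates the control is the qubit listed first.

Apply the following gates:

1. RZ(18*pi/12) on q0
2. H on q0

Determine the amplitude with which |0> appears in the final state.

The amplitude on |0> is -sqrt(2)*exp(I*pi/4)/2.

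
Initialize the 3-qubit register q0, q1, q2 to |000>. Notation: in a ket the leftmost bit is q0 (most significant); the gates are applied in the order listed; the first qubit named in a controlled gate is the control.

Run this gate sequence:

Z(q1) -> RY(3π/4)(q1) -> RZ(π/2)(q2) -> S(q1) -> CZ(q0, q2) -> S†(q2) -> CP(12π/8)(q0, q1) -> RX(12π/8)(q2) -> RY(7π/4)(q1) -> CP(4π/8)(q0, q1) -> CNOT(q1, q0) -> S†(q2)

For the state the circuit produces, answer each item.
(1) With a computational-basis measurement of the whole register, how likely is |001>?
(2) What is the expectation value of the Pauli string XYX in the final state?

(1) Outcome |001> occurs with probability 1/8.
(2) In the final state, XYX has expectation sqrt(2)/2.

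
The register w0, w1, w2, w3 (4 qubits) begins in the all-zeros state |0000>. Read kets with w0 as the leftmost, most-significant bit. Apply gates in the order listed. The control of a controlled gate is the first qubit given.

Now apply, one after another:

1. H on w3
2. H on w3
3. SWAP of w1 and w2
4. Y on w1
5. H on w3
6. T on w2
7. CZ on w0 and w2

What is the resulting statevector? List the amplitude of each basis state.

The resulting statevector has amplitude sqrt(2)*I/2 on |0100>, sqrt(2)*I/2 on |0101>, and 0 on every other basis state. Key observation: gates 1-2 undo each other exactly, leaving only the rest of the circuit to track.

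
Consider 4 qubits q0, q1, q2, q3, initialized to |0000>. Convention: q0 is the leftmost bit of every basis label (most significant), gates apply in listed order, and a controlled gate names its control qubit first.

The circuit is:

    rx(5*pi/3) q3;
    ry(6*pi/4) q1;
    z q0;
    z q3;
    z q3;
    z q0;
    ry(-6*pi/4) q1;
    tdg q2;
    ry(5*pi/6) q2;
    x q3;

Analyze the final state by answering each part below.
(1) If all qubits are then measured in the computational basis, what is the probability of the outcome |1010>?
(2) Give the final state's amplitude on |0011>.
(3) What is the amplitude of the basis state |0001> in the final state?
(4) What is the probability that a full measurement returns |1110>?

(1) Outcome |1010> occurs with probability 0. Key observation: gates 2-7 undo each other exactly, leaving only the rest of the circuit to track.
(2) |0011> carries amplitude -3*sqrt(2)/8 - sqrt(6)/8 in the final state.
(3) The amplitude on |0001> is -3*sqrt(2)/8 + sqrt(6)/8.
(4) Outcome |1110> occurs with probability 0.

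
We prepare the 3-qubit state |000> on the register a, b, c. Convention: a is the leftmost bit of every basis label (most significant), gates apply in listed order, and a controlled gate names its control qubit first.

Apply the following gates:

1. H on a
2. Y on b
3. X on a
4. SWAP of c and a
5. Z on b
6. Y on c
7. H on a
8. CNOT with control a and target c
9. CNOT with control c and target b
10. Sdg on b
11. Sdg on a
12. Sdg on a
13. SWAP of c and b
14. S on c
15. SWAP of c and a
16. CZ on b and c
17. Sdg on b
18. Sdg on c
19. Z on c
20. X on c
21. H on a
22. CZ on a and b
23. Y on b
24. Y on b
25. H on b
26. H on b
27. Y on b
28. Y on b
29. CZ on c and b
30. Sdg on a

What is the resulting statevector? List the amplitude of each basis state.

The final amplitudes are -sqrt(2)*I/4 on |000>, -sqrt(2)/4 on |001>, -sqrt(2)/4 on |010>, sqrt(2)*I/4 on |011>, sqrt(2)/4 on |100>, -sqrt(2)*I/4 on |101>, -sqrt(2)*I/4 on |110>, -sqrt(2)/4 on |111>. Key observation: steps 24-27 multiply out to the identity, so the circuit reduces to the remaining gates.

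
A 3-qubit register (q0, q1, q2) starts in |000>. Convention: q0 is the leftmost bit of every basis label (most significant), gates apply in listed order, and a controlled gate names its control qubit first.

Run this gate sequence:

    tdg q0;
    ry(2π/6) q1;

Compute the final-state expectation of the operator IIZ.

In the final state, IIZ has expectation 1.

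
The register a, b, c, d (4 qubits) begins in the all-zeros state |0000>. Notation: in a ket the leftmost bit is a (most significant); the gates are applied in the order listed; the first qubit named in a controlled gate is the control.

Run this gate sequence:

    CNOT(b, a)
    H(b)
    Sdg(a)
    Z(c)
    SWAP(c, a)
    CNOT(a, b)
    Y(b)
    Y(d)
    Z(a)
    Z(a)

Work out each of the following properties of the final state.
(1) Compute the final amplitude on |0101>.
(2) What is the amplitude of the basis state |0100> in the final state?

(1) |0101> carries amplitude -sqrt(2)/2 in the final state.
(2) |0100> carries amplitude 0 in the final state.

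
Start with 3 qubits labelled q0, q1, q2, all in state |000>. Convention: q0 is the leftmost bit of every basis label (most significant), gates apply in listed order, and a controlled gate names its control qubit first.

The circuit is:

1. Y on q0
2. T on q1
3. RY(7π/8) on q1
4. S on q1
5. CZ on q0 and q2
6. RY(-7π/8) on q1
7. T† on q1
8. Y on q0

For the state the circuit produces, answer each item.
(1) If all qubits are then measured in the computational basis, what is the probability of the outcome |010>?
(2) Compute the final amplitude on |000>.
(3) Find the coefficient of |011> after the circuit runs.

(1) A full measurement returns |010> with probability 1/4 - sqrt(2)/8.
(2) |000> carries amplitude (1 - I)*(-sqrt(sqrt(2) + 2) + 2*I)/4 in the final state.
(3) The amplitude on |011> is 0.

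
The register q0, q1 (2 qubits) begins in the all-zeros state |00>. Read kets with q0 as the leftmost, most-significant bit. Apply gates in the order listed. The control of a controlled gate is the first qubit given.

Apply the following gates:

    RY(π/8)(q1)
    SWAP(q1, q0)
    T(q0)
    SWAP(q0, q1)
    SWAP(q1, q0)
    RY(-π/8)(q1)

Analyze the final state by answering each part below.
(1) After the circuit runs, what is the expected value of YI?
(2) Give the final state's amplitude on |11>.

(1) In the final state, YI has expectation sqrt(4 - 2*sqrt(2))/4.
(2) The amplitude on |11> is (-2 + sqrt(sqrt(2) + 2))*exp(I*pi/4)/4.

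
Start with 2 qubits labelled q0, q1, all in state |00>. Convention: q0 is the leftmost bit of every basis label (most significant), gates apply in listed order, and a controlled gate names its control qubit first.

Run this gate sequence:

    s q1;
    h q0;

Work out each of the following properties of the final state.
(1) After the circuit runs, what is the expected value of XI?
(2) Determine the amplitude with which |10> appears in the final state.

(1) The expectation value of XI is 1.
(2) The final state's coefficient on |10> equals sqrt(2)/2.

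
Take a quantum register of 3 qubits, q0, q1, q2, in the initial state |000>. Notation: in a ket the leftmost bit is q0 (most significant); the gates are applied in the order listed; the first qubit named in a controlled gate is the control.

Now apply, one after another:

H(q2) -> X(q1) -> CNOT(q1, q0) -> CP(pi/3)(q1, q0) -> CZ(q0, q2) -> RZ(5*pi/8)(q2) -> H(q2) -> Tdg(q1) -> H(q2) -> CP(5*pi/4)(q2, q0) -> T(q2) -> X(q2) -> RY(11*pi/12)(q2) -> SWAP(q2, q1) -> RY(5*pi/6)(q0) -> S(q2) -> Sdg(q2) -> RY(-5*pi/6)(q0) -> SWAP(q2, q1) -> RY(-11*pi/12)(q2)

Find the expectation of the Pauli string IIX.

The observable IIX averages to (1 + exp(I*pi/4))*exp(7*I*pi/8)/2. Key observation: gates 13-20 undo each other exactly, leaving only the rest of the circuit to track.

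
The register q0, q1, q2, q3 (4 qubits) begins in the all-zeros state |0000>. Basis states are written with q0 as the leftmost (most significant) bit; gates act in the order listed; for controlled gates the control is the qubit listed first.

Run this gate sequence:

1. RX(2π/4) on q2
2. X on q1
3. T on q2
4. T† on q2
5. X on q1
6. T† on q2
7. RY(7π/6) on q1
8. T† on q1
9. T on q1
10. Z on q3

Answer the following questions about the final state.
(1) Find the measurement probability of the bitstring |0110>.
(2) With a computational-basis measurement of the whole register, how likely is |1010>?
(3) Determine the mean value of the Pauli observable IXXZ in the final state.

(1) Outcome |0110> occurs with probability sqrt(3)/8 + 1/4. Key observation: steps 2-5 multiply out to the identity, so the circuit reduces to the remaining gates.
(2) The probability of measuring |1010> is 0.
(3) In the final state, IXXZ has expectation sqrt(2)/4.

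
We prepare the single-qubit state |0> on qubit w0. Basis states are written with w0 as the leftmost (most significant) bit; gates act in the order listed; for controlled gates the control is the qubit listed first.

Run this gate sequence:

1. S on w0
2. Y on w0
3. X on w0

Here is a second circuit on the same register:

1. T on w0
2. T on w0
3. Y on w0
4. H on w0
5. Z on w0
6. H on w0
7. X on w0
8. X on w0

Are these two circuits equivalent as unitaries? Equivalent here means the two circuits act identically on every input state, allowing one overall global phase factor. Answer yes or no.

Yes, they are equivalent — the unitaries differ by at most a global phase.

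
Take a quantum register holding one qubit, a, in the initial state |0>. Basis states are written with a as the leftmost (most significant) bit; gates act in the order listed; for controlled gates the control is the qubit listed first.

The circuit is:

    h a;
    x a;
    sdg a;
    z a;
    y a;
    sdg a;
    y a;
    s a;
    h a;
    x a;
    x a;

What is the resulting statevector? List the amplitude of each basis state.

After the circuit, the state carries amplitude -1/2 - I/2 on |0>, 1/2 - I/2 on |1>.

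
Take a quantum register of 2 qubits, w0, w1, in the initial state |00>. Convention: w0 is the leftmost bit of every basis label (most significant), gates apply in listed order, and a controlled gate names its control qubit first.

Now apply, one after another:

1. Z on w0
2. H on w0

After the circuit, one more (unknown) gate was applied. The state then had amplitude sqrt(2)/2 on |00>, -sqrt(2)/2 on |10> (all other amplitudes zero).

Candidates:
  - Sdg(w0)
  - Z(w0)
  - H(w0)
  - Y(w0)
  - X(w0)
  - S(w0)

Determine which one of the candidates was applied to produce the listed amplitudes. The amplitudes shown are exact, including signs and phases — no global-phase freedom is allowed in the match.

It was Z(w0) that produced the state shown.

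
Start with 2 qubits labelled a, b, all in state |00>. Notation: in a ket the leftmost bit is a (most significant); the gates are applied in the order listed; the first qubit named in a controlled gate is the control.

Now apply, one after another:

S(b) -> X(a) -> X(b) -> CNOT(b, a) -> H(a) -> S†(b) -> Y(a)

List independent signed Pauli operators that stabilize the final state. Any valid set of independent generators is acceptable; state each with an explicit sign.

The final state is stabilized by the group generated by -XI, -IZ; other independent generating sets are equally valid.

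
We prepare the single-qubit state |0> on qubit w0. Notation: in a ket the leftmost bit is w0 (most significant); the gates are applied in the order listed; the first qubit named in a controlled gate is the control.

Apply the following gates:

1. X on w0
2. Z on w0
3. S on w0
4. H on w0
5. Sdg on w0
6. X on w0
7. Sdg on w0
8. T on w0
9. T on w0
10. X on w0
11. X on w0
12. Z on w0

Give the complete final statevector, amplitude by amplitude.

The final amplitudes are sqrt(2)/2 on |0>, sqrt(2)*I/2 on |1>.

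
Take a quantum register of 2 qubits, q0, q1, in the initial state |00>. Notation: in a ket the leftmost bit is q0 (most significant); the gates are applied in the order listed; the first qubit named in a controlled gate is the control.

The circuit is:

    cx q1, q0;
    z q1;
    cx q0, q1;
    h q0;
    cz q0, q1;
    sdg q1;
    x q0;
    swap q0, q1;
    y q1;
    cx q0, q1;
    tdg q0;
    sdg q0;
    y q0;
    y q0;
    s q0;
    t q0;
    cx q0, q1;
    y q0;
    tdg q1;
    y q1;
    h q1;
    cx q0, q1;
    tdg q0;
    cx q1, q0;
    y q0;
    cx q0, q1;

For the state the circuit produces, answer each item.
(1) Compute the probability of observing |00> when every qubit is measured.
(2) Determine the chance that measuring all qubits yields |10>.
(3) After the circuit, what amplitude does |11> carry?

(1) A full measurement returns |00> with probability 1/2 - sqrt(2)/4.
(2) A full measurement returns |10> with probability sqrt(2)/4 + 1/2.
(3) The amplitude on |11> is 0.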